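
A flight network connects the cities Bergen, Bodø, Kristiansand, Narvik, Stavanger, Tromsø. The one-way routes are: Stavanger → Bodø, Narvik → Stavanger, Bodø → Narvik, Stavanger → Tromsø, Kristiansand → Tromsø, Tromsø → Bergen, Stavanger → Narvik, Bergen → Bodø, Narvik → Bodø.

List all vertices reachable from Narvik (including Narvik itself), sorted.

Bergen, Bodø, Narvik, Stavanger, Tromsø

Start at Narvik.
Its neighbours: Bodø, Stavanger.
Then their neighbours: Tromsø.
Then next layer: Bergen.
Nothing further is reachable.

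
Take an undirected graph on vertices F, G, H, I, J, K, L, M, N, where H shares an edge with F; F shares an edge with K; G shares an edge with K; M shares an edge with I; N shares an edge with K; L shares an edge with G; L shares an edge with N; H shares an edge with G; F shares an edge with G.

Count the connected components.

From F: component {F, G, H, K, L, N}.
From I: component {I, M}.
From J: component {J}.
That's 3 components.

3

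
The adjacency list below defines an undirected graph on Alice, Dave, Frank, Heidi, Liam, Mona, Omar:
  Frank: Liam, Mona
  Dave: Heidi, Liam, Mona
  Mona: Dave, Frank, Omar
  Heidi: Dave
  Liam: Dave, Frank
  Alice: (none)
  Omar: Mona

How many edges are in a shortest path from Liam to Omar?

Distance 0: Liam.
Distance 1: Dave, Frank.
Distance 2: Heidi, Mona.
Distance 3: Omar — contains Omar.

3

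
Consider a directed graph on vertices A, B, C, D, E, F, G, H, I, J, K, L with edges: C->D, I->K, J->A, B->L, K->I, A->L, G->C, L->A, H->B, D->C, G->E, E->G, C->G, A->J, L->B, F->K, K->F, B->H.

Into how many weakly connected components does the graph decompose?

From A: component {A, B, H, J, L}.
From C: component {C, D, E, G}.
From F: component {F, I, K}.
That's 3 components.

3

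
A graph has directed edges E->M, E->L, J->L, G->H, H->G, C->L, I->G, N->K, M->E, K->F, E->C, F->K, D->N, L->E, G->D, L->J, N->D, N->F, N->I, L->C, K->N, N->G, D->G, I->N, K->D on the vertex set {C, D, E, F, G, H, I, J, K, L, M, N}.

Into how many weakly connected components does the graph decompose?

2

From C: component {C, E, J, L, M}.
From D: component {D, F, G, H, I, K, N}.
That's 2 components.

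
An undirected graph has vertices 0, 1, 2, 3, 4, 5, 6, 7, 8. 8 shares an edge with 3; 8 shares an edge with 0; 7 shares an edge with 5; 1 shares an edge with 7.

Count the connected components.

5

From 0: component {0, 3, 8}.
From 1: component {1, 5, 7}.
From 2: component {2}.
From 4: component {4}.
From 6: component {6}.
That's 5 components.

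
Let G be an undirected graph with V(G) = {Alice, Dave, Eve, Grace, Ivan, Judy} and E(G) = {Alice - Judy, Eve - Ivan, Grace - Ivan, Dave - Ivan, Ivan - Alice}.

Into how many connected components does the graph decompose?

From Alice: component {Alice, Dave, Eve, Grace, Ivan, Judy}.
That's 1 component.

1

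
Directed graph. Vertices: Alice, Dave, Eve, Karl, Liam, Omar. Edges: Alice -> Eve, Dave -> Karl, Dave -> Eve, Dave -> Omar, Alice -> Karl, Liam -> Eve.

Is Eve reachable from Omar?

Omar has no outgoing edges, so nothing is reachable from it.

No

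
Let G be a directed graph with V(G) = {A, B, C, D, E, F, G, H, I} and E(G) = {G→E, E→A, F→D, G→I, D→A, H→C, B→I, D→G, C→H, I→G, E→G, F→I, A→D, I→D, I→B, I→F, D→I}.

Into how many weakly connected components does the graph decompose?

2

From A: component {A, B, D, E, F, G, I}.
From C: component {C, H}.
That's 2 components.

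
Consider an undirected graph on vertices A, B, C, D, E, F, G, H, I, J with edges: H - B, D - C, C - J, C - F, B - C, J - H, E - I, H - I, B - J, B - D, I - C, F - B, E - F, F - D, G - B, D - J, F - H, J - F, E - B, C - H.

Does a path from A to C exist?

No

A has no edges, so nothing is reachable from it.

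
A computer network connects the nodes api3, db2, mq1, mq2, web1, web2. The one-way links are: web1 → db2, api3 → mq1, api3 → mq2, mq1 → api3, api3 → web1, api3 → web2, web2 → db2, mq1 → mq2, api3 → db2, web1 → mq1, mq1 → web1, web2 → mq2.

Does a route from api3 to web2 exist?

Yes

Explore from api3.
Distance 1: reach db2, mq1, mq2, web1, web2.
Found web2.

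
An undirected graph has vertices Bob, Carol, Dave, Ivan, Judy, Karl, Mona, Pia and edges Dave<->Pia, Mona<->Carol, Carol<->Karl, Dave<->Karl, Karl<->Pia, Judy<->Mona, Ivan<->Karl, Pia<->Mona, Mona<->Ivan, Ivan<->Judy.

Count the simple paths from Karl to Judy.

8

Karl–Carol–Mona–Ivan–Judy
Karl–Carol–Mona–Judy
Karl–Dave–Pia–Mona–Ivan–Judy
Karl–Dave–Pia–Mona–Judy
Karl–Ivan–Judy
Karl–Ivan–Mona–Judy
Karl–Pia–Mona–Ivan–Judy
Karl–Pia–Mona–Judy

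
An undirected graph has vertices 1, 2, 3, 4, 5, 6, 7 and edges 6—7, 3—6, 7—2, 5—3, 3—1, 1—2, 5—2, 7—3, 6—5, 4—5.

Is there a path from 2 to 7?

Explore from 2.
Distance 1: reach 1, 5, 7.
Found 7.

Yes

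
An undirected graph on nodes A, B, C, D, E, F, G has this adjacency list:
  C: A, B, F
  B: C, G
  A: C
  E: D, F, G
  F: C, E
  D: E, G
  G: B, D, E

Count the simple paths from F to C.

F–C
F–E–D–G–B–C
F–E–G–B–C

3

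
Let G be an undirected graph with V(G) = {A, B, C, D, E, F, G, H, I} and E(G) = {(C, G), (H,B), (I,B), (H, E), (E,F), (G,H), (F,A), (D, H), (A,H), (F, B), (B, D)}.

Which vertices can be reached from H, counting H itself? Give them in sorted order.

A, B, C, D, E, F, G, H, I

Start at H.
Its neighbours: A, B, D, E, G.
Then their neighbours: C, F, I.
Every vertex is now reached.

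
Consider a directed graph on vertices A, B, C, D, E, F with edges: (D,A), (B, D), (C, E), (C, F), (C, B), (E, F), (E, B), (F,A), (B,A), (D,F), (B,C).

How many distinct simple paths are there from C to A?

C→B→A
C→B→D→A
C→B→D→F→A
C→E→B→A
C→E→B→D→A
C→E→B→D→F→A
C→E→F→A
C→F→A

8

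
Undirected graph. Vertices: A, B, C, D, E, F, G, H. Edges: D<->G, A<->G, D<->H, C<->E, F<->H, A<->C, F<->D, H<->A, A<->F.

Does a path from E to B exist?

Explore from E.
Distance 1: reach C.
Distance 2: reach A.
Distance 3: reach F, G, H.
Distance 4: reach D.
The search is exhausted without reaching B; it lies in a different component.

No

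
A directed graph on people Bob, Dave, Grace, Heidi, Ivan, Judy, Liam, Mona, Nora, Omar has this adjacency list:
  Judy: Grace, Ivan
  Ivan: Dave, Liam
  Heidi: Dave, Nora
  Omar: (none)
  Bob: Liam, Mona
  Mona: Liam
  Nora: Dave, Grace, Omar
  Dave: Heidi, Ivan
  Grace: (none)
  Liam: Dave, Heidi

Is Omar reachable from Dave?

Yes

Explore from Dave.
Distance 1: reach Heidi, Ivan.
Distance 2: reach Liam, Nora.
Distance 3: reach Grace, Omar.
Found Omar.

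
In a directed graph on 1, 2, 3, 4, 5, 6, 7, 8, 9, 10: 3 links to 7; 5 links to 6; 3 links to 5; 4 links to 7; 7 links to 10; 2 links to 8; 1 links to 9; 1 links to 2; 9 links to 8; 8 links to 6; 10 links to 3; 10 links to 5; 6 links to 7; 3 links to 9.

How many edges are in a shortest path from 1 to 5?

Distance 0: 1.
Distance 1: 2, 9.
Distance 2: 8.
Distance 3: 6.
Distance 4: 7.
Distance 5: 10.
Distance 6: 3, 5 — contains 5.

6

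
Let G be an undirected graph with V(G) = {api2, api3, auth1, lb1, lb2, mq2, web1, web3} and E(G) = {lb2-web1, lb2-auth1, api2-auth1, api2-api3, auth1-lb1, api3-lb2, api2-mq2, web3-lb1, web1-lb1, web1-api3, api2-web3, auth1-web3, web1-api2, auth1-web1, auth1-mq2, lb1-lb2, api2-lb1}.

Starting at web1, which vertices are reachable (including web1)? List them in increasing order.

Start at web1.
Its neighbours: api2, api3, auth1, lb1, lb2.
Then their neighbours: mq2, web3.
Every vertex is now reached.

api2, api3, auth1, lb1, lb2, mq2, web1, web3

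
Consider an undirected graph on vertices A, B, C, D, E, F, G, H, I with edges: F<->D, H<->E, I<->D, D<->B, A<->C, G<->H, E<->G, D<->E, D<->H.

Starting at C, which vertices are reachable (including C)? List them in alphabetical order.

A, C

Start at C.
Its neighbours: A.
Nothing further is reachable.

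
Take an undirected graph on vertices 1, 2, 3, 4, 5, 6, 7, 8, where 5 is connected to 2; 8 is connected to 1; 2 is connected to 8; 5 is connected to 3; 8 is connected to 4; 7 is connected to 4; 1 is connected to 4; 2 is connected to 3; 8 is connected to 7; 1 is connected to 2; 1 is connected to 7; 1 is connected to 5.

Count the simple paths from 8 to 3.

23

8–1–2–3
8–1–2–5–3
8–1–5–2–3
8–1–5–3
8–2–1–5–3
8–2–3
8–2–5–3
8–4–1–2–3
... and 15 more.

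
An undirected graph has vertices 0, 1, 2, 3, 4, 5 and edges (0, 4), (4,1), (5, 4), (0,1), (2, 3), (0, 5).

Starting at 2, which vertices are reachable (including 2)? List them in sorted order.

2, 3

Start at 2.
Its neighbours: 3.
Nothing further is reachable.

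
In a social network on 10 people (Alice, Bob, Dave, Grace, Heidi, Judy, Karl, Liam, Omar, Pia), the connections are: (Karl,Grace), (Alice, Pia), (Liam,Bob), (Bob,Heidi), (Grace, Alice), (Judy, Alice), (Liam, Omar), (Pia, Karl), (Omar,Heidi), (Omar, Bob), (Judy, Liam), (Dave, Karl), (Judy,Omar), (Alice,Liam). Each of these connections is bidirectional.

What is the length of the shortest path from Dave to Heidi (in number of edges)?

Distance 0: Dave.
Distance 1: Karl.
Distance 2: Grace, Pia.
Distance 3: Alice.
Distance 4: Judy, Liam.
Distance 5: Bob, Omar.
Distance 6: Heidi — contains Heidi.

6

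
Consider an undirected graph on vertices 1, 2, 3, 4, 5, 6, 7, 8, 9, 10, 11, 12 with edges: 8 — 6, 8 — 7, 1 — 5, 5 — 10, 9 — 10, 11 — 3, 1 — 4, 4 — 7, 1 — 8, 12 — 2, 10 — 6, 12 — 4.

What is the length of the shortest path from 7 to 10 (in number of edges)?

3

Distance 0: 7.
Distance 1: 4, 8.
Distance 2: 1, 6, 12.
Distance 3: 2, 5, 10 — contains 10.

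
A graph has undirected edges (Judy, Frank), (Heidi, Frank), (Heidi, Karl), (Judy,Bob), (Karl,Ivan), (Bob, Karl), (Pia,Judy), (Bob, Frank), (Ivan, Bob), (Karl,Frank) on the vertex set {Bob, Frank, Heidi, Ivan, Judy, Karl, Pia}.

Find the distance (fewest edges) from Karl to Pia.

3

Distance 0: Karl.
Distance 1: Bob, Frank, Heidi, Ivan.
Distance 2: Judy.
Distance 3: Pia — contains Pia.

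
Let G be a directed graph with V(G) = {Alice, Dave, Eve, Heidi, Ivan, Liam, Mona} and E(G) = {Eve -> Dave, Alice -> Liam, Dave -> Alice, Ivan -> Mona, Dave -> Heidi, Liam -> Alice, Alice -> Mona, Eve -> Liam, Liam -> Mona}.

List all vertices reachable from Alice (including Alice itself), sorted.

Start at Alice.
Its neighbours: Liam, Mona.
Nothing further is reachable.

Alice, Liam, Mona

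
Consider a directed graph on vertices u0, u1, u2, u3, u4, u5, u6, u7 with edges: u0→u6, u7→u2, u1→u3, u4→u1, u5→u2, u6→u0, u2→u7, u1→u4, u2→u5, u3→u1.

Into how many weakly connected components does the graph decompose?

3

From u0: component {u0, u6}.
From u1: component {u1, u3, u4}.
From u2: component {u2, u5, u7}.
That's 3 components.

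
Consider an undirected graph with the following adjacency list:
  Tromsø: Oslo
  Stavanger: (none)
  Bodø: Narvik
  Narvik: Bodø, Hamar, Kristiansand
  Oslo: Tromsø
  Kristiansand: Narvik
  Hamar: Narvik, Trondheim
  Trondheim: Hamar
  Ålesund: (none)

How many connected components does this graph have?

4

From Ålesund: component {Ålesund}.
From Bodø: component {Bodø, Hamar, Kristiansand, Narvik, Trondheim}.
From Oslo: component {Oslo, Tromsø}.
From Stavanger: component {Stavanger}.
That's 4 components.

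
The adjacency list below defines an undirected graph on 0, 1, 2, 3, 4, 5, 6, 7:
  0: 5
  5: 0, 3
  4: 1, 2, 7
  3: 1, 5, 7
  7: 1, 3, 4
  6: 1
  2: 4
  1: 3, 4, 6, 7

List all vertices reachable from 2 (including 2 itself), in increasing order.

0, 1, 2, 3, 4, 5, 6, 7

Start at 2.
Its neighbours: 4.
Then their neighbours: 1, 7.
Then next layer: 3, 6.
Then next layer: 5.
Then next layer: 0.
Every vertex is now reached.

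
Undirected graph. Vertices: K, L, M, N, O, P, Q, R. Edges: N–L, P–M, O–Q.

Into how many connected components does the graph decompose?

5

From K: component {K}.
From L: component {L, N}.
From M: component {M, P}.
From O: component {O, Q}.
From R: component {R}.
That's 5 components.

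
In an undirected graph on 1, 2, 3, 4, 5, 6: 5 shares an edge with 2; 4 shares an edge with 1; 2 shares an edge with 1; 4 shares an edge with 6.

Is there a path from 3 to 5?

No

3 has no edges, so nothing is reachable from it.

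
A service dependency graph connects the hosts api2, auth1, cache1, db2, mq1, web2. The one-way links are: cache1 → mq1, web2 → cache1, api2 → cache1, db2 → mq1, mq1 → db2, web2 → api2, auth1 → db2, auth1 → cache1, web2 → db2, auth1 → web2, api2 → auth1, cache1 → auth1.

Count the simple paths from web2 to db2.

web2→api2→auth1→cache1→mq1→db2
web2→api2→auth1→db2
web2→api2→cache1→auth1→db2
web2→api2→cache1→mq1→db2
web2→cache1→auth1→db2
web2→cache1→mq1→db2
web2→db2

7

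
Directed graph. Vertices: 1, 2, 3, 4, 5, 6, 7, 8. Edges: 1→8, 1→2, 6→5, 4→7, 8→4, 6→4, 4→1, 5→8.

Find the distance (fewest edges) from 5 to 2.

4

Distance 0: 5.
Distance 1: 8.
Distance 2: 4.
Distance 3: 1, 7.
Distance 4: 2 — contains 2.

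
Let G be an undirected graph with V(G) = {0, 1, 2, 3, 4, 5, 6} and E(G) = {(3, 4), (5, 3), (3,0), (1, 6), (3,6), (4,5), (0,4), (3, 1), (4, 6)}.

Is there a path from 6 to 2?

Explore from 6.
Distance 1: reach 1, 3, 4.
Distance 2: reach 0, 5.
The search is exhausted without reaching 2; it lies in a different component.

No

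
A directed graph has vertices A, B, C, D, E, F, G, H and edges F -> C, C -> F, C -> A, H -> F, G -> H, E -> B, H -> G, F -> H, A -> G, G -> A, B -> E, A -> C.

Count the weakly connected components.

3

From A: component {A, C, F, G, H}.
From B: component {B, E}.
From D: component {D}.
That's 3 components.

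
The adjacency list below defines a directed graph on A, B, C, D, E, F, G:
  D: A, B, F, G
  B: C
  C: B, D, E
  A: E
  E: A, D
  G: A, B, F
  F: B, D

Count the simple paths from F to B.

F→B
F→D→B
F→D→G→B

3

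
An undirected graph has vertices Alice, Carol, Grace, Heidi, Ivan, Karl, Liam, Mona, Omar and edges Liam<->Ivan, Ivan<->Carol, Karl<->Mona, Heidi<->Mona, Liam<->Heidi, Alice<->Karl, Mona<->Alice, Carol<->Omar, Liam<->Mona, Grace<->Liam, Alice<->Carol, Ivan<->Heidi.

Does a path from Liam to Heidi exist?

Yes

Explore from Liam.
Distance 1: reach Grace, Heidi, Ivan, Mona.
Found Heidi.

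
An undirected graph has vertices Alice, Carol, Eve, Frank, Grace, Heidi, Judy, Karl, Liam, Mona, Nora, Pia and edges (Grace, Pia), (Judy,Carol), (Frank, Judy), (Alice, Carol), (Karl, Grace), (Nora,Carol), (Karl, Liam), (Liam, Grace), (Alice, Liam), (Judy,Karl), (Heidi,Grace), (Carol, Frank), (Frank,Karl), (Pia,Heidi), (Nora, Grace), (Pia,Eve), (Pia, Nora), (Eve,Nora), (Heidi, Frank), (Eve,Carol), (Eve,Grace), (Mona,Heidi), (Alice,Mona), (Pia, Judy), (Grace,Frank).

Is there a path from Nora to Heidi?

Yes

Explore from Nora.
Distance 1: reach Carol, Eve, Grace, Pia.
Distance 2: reach Alice, Frank, Heidi, Judy, Karl, Liam.
Found Heidi.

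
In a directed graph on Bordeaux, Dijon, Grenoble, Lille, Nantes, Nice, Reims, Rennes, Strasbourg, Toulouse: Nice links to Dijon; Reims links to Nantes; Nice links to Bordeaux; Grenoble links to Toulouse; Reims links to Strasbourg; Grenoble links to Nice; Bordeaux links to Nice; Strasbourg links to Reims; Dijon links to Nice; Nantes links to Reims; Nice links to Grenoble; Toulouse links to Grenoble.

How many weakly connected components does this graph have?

4

From Bordeaux: component {Bordeaux, Dijon, Grenoble, Nice, Toulouse}.
From Lille: component {Lille}.
From Nantes: component {Nantes, Reims, Strasbourg}.
From Rennes: component {Rennes}.
That's 4 components.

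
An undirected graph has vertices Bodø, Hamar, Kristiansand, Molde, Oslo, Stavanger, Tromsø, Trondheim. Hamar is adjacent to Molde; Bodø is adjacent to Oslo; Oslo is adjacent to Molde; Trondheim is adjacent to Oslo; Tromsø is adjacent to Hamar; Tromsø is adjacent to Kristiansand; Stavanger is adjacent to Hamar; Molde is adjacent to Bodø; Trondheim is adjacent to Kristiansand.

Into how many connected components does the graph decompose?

From Bodø: component {Bodø, Hamar, Kristiansand, Molde, Oslo, Stavanger, Tromsø, Trondheim}.
That's 1 component.

1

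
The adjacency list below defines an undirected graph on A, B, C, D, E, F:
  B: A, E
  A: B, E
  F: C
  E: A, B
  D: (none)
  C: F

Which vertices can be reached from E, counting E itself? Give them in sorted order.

Start at E.
Its neighbours: A, B.
Nothing further is reachable.

A, B, E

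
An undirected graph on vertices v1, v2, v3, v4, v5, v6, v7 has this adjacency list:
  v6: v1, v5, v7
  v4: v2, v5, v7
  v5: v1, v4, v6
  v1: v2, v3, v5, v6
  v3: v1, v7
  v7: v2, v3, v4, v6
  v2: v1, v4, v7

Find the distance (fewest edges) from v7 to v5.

2

Distance 0: v7.
Distance 1: v2, v3, v4, v6.
Distance 2: v1, v5 — contains v5.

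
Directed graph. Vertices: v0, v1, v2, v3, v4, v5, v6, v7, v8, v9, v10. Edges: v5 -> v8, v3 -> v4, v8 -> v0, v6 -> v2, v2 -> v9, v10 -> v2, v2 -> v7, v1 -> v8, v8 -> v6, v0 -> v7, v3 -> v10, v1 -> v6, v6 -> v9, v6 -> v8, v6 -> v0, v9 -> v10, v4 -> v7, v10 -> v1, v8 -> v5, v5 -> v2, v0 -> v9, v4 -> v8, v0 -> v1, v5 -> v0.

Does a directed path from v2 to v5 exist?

Explore from v2.
Distance 1: reach v7, v9.
Distance 2: reach v10.
Distance 3: reach v1.
Distance 4: reach v6, v8.
Distance 5: reach v0, v5.
Found v5.

Yes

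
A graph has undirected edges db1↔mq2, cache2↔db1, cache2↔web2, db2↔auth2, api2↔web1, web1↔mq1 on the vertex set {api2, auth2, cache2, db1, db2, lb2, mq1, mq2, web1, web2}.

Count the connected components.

4

From api2: component {api2, mq1, web1}.
From auth2: component {auth2, db2}.
From cache2: component {cache2, db1, mq2, web2}.
From lb2: component {lb2}.
That's 4 components.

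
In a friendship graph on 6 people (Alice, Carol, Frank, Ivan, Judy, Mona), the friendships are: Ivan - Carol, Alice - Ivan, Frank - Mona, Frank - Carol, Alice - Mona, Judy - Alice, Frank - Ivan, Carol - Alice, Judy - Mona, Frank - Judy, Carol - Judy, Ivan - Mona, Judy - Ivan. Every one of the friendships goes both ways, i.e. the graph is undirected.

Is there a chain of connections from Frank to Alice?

Explore from Frank.
Distance 1: reach Carol, Ivan, Judy, Mona.
Distance 2: reach Alice.
Found Alice.

Yes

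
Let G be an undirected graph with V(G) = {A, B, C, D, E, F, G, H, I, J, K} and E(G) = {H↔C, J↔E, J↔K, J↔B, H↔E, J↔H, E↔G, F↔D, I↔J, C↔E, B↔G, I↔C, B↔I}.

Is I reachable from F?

No

Explore from F.
Distance 1: reach D.
The search is exhausted without reaching I; it lies in a different component.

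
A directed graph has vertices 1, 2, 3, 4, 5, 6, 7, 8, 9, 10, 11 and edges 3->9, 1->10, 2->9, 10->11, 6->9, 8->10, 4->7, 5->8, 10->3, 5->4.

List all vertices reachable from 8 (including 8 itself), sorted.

3, 8, 9, 10, 11

Start at 8.
Its neighbours: 10.
Then their neighbours: 3, 11.
Then next layer: 9.
Nothing further is reachable.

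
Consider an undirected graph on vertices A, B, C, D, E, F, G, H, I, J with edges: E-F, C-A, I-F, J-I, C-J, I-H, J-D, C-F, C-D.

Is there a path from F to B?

No

Explore from F.
Distance 1: reach C, E, I.
Distance 2: reach A, D, H, J.
The search is exhausted without reaching B; it lies in a different component.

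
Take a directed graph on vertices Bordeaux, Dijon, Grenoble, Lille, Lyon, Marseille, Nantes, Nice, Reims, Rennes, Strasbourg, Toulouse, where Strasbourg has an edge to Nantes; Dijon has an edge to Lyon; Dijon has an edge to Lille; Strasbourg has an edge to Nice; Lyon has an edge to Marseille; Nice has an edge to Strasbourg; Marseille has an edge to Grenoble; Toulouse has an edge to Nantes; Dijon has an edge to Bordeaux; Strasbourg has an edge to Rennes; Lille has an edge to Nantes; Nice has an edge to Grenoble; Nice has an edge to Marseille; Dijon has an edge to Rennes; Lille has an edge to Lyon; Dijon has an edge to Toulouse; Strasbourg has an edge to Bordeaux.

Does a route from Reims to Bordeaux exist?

No

Reims has no outgoing edges, so nothing is reachable from it.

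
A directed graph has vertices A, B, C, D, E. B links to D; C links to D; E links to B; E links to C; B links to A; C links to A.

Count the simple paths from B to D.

B→D

1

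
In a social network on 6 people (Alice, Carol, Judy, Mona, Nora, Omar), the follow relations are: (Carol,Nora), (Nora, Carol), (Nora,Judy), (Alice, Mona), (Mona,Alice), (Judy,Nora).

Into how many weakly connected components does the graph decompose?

3

From Alice: component {Alice, Mona}.
From Carol: component {Carol, Judy, Nora}.
From Omar: component {Omar}.
That's 3 components.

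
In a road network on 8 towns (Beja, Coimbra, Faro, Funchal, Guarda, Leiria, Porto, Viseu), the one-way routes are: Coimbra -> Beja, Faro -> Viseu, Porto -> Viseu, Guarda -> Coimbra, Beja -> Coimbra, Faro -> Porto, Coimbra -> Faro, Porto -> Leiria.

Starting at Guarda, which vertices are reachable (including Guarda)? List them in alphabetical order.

Beja, Coimbra, Faro, Guarda, Leiria, Porto, Viseu

Start at Guarda.
Its neighbours: Coimbra.
Then their neighbours: Beja, Faro.
Then next layer: Porto, Viseu.
Then next layer: Leiria.
Nothing further is reachable.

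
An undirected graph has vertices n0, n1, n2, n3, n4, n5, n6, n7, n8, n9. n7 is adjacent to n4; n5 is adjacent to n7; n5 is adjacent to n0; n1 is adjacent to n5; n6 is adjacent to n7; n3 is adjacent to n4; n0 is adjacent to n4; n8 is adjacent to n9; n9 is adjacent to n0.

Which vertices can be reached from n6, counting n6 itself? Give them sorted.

n0, n1, n3, n4, n5, n6, n7, n8, n9

Start at n6.
Its neighbours: n7.
Then their neighbours: n4, n5.
Then next layer: n0, n1, n3.
Then next layer: n9.
Then next layer: n8.
Nothing further is reachable.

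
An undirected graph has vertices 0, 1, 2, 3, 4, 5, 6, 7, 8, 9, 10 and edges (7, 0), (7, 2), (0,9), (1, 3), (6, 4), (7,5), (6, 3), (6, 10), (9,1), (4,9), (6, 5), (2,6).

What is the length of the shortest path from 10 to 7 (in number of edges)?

Distance 0: 10.
Distance 1: 6.
Distance 2: 2, 3, 4, 5.
Distance 3: 1, 7, 9 — contains 7.

3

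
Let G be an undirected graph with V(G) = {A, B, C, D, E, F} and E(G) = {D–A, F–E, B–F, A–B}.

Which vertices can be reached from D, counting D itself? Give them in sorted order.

Start at D.
Its neighbours: A.
Then their neighbours: B.
Then next layer: F.
Then next layer: E.
Nothing further is reachable.

A, B, D, E, F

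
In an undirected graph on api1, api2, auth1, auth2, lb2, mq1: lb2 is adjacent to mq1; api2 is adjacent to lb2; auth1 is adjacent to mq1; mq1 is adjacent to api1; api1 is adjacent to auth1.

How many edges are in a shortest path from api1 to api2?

3

Distance 0: api1.
Distance 1: auth1, mq1.
Distance 2: lb2.
Distance 3: api2 — contains api2.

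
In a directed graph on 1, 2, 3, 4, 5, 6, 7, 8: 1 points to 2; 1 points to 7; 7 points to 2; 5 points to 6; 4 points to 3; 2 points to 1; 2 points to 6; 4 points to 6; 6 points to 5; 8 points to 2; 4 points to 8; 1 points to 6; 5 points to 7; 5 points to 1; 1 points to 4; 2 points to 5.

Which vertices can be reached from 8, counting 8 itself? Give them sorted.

Start at 8.
Its neighbours: 2.
Then their neighbours: 1, 5, 6.
Then next layer: 4, 7.
Then next layer: 3.
Every vertex is now reached.

1, 2, 3, 4, 5, 6, 7, 8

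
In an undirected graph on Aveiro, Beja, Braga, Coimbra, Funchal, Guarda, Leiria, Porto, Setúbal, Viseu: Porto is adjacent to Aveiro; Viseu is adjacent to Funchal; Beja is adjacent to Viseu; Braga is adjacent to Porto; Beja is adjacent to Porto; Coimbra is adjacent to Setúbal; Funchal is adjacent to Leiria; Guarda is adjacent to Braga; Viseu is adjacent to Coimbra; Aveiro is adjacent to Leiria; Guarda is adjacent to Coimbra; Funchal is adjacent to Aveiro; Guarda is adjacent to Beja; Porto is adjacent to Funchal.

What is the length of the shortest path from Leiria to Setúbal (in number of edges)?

Distance 0: Leiria.
Distance 1: Aveiro, Funchal.
Distance 2: Porto, Viseu.
Distance 3: Beja, Braga, Coimbra.
Distance 4: Guarda, Setúbal — contains Setúbal.

4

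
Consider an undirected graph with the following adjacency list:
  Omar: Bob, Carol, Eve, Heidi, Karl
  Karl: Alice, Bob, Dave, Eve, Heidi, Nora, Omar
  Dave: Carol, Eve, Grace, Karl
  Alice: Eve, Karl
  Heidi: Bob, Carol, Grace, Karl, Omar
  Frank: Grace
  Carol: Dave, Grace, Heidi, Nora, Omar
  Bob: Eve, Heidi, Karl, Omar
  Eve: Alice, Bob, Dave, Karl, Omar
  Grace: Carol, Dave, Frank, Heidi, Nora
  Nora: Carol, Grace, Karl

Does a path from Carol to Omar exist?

Explore from Carol.
Distance 1: reach Dave, Grace, Heidi, Nora, Omar.
Found Omar.

Yes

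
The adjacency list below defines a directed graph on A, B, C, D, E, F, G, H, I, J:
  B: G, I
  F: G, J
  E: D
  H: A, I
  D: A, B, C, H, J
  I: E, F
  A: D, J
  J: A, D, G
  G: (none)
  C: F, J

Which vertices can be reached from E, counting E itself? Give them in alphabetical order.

A, B, C, D, E, F, G, H, I, J

Start at E.
Its neighbours: D.
Then their neighbours: A, B, C, H, J.
Then next layer: F, G, I.
Every vertex is now reached.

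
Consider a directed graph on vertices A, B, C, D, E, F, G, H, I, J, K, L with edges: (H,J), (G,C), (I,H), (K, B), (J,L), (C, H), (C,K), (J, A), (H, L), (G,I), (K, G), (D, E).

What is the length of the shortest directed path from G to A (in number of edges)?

4

Distance 0: G.
Distance 1: C, I.
Distance 2: H, K.
Distance 3: B, J, L.
Distance 4: A — contains A.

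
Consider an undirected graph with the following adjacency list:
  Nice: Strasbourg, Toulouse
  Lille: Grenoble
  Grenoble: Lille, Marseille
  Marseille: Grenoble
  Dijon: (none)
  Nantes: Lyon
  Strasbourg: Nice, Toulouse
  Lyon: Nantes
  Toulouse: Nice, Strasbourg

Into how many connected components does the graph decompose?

4

From Dijon: component {Dijon}.
From Grenoble: component {Grenoble, Lille, Marseille}.
From Lyon: component {Lyon, Nantes}.
From Nice: component {Nice, Strasbourg, Toulouse}.
That's 4 components.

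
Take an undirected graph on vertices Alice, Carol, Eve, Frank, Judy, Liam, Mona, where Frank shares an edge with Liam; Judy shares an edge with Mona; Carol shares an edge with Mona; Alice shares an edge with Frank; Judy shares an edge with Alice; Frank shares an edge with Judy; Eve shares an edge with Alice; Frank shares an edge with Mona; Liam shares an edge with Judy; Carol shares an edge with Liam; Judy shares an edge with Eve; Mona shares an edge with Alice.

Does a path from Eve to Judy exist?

Explore from Eve.
Distance 1: reach Alice, Judy.
Found Judy.

Yes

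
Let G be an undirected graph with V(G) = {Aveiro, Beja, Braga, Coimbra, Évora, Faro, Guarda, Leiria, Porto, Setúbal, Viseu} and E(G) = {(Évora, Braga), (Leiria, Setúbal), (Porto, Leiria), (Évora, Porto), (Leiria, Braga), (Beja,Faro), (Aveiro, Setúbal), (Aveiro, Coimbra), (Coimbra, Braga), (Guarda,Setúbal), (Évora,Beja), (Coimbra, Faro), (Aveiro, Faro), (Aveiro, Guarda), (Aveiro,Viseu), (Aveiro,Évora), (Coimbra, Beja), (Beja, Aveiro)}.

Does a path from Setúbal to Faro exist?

Yes

Explore from Setúbal.
Distance 1: reach Aveiro, Guarda, Leiria.
Distance 2: reach Beja, Braga, Coimbra, Évora, Faro, Porto, Viseu.
Found Faro.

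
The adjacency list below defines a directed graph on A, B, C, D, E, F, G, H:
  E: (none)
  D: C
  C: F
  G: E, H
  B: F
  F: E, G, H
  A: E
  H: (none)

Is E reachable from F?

Yes

Explore from F.
Distance 1: reach E, G, H.
Found E.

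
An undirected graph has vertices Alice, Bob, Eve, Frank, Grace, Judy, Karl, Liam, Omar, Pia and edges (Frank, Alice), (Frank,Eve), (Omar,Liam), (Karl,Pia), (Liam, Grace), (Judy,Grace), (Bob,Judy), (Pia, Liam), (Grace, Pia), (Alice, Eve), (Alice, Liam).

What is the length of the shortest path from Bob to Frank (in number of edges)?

5

Distance 0: Bob.
Distance 1: Judy.
Distance 2: Grace.
Distance 3: Liam, Pia.
Distance 4: Alice, Karl, Omar.
Distance 5: Eve, Frank — contains Frank.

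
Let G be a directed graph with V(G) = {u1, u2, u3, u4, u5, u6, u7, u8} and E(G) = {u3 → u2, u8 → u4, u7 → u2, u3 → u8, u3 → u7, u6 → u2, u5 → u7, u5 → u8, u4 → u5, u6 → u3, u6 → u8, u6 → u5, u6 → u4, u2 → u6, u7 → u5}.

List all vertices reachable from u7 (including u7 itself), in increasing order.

u2, u3, u4, u5, u6, u7, u8

Start at u7.
Its neighbours: u2, u5.
Then their neighbours: u6, u8.
Then next layer: u3, u4.
Nothing further is reachable.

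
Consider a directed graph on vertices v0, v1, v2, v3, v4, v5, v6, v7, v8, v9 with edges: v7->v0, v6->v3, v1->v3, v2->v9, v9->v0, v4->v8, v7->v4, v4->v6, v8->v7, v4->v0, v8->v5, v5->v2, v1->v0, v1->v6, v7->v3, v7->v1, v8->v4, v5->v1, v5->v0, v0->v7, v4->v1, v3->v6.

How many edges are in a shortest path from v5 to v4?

3

Distance 0: v5.
Distance 1: v0, v1, v2.
Distance 2: v3, v6, v7, v9.
Distance 3: v4 — contains v4.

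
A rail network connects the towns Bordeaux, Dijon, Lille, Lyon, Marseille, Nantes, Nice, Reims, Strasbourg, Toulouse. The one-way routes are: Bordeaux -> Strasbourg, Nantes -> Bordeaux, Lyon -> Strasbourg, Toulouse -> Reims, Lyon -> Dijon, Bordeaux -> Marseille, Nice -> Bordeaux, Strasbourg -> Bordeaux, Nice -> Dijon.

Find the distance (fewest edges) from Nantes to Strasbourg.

2

Distance 0: Nantes.
Distance 1: Bordeaux.
Distance 2: Marseille, Strasbourg — contains Strasbourg.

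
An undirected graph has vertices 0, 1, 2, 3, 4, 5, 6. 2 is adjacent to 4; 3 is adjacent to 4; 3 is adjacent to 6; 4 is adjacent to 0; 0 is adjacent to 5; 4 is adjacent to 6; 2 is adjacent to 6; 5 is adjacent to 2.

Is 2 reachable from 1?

No

1 has no edges, so nothing is reachable from it.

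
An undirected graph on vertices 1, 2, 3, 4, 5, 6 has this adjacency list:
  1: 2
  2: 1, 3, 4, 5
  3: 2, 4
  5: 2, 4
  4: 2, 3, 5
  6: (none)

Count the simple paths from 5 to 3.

4

5–2–3
5–2–4–3
5–4–2–3
5–4–3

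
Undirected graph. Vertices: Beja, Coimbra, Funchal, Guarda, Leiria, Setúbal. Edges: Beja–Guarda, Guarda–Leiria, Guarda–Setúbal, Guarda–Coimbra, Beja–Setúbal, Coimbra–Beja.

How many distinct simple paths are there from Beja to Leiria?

Beja–Coimbra–Guarda–Leiria
Beja–Guarda–Leiria
Beja–Setúbal–Guarda–Leiria

3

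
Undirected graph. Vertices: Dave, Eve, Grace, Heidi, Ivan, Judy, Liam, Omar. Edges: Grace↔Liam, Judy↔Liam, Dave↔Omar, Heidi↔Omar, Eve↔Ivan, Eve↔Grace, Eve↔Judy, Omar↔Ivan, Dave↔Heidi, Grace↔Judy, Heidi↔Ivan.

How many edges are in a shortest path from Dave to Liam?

Distance 0: Dave.
Distance 1: Heidi, Omar.
Distance 2: Ivan.
Distance 3: Eve.
Distance 4: Grace, Judy.
Distance 5: Liam — contains Liam.

5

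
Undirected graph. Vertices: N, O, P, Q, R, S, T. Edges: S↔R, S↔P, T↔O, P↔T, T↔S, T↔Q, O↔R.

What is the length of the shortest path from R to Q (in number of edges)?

Distance 0: R.
Distance 1: O, S.
Distance 2: P, T.
Distance 3: Q — contains Q.

3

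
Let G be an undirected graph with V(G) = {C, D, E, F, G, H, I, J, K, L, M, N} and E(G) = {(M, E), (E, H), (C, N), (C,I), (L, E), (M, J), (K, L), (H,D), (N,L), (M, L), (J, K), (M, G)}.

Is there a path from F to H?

No

F has no edges, so nothing is reachable from it.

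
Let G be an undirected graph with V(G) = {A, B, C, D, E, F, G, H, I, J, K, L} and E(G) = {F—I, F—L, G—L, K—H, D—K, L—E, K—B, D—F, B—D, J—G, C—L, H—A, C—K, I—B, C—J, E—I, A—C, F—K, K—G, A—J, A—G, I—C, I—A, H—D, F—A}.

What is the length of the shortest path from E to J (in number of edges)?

Distance 0: E.
Distance 1: I, L.
Distance 2: A, B, C, F, G.
Distance 3: D, H, J, K — contains J.

3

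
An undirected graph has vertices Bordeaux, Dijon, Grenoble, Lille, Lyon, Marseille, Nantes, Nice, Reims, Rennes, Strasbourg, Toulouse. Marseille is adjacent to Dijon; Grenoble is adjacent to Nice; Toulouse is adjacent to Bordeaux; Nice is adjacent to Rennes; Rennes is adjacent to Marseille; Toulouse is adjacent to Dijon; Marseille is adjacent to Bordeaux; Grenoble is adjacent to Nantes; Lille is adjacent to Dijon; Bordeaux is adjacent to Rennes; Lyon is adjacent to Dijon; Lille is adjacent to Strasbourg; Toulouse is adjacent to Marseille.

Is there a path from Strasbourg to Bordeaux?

Explore from Strasbourg.
Distance 1: reach Lille.
Distance 2: reach Dijon.
Distance 3: reach Lyon, Marseille, Toulouse.
Distance 4: reach Bordeaux, Rennes.
Found Bordeaux.

Yes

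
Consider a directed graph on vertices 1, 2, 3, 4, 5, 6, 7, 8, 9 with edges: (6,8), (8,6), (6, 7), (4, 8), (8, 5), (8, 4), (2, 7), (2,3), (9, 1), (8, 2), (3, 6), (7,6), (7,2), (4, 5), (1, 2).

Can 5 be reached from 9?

Yes

Explore from 9.
Distance 1: reach 1.
Distance 2: reach 2.
Distance 3: reach 3, 7.
Distance 4: reach 6.
Distance 5: reach 8.
Distance 6: reach 4, 5.
Found 5.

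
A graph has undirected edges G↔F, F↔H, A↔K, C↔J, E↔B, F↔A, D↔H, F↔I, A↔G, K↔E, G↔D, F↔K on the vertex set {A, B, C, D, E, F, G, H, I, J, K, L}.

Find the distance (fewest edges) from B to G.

4

Distance 0: B.
Distance 1: E.
Distance 2: K.
Distance 3: A, F.
Distance 4: G, H, I — contains G.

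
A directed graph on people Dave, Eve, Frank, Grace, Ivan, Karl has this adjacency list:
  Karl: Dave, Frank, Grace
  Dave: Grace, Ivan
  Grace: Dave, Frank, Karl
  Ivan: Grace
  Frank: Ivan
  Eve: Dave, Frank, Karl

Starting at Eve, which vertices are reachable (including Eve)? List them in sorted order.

Start at Eve.
Its neighbours: Dave, Frank, Karl.
Then their neighbours: Grace, Ivan.
Every vertex is now reached.

Dave, Eve, Frank, Grace, Ivan, Karl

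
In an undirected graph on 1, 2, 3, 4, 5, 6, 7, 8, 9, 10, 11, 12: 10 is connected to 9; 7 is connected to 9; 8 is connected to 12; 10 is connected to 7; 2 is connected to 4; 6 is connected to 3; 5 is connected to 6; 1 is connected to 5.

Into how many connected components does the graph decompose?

From 1: component {1, 3, 5, 6}.
From 2: component {2, 4}.
From 7: component {7, 9, 10}.
From 8: component {8, 12}.
From 11: component {11}.
That's 5 components.

5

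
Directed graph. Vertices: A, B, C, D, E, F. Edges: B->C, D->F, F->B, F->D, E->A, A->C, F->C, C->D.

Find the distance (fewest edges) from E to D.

Distance 0: E.
Distance 1: A.
Distance 2: C.
Distance 3: D — contains D.

3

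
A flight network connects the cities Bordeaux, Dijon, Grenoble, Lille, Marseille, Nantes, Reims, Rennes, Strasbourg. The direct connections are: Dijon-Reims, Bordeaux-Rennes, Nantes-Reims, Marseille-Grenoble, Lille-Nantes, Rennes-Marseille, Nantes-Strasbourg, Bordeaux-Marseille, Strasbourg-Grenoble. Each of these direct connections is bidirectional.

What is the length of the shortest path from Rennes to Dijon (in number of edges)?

Distance 0: Rennes.
Distance 1: Bordeaux, Marseille.
Distance 2: Grenoble.
Distance 3: Strasbourg.
Distance 4: Nantes.
Distance 5: Lille, Reims.
Distance 6: Dijon — contains Dijon.

6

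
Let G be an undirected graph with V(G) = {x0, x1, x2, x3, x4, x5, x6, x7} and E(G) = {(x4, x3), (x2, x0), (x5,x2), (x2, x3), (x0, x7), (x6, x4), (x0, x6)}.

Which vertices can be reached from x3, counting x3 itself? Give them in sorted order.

Start at x3.
Its neighbours: x2, x4.
Then their neighbours: x0, x5, x6.
Then next layer: x7.
Nothing further is reachable.

x0, x2, x3, x4, x5, x6, x7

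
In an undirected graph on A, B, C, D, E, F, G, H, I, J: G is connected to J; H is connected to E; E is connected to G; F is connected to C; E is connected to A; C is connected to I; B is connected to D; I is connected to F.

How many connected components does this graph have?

3

From A: component {A, E, G, H, J}.
From B: component {B, D}.
From C: component {C, F, I}.
That's 3 components.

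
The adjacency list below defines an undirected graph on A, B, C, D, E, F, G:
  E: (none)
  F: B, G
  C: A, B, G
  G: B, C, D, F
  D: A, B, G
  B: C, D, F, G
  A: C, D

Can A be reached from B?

Yes

Explore from B.
Distance 1: reach C, D, F, G.
Distance 2: reach A.
Found A.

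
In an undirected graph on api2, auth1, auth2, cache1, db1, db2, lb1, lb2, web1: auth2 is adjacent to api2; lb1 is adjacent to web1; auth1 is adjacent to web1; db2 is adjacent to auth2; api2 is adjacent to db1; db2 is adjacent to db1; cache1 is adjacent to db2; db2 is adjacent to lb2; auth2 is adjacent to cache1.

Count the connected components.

From api2: component {api2, auth2, cache1, db1, db2, lb2}.
From auth1: component {auth1, lb1, web1}.
That's 2 components.

2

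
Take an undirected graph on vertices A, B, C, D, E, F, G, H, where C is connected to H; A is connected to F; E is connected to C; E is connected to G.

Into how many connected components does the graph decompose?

4

From A: component {A, F}.
From B: component {B}.
From C: component {C, E, G, H}.
From D: component {D}.
That's 4 components.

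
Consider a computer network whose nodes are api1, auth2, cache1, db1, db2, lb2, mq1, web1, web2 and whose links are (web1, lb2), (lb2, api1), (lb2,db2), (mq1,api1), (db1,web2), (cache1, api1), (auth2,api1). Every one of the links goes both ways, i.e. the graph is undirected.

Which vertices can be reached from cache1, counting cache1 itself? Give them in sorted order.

Start at cache1.
Its neighbours: api1.
Then their neighbours: auth2, lb2, mq1.
Then next layer: db2, web1.
Nothing further is reachable.

api1, auth2, cache1, db2, lb2, mq1, web1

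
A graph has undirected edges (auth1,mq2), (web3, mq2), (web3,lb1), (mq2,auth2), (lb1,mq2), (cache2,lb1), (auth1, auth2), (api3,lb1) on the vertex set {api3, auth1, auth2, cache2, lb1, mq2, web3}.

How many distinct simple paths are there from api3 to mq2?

2

api3–lb1–mq2
api3–lb1–web3–mq2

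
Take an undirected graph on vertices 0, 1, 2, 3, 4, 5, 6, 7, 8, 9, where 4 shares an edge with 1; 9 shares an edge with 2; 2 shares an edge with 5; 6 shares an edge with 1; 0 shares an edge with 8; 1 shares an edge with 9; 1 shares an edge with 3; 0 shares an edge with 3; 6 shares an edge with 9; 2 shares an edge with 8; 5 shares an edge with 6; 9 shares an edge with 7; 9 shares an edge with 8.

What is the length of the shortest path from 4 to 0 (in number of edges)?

3

Distance 0: 4.
Distance 1: 1.
Distance 2: 3, 6, 9.
Distance 3: 0, 2, 5, 7, 8 — contains 0.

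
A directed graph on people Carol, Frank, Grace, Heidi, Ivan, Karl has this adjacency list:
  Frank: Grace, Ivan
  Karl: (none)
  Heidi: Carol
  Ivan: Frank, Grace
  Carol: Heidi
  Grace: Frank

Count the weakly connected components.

From Carol: component {Carol, Heidi}.
From Frank: component {Frank, Grace, Ivan}.
From Karl: component {Karl}.
That's 3 components.

3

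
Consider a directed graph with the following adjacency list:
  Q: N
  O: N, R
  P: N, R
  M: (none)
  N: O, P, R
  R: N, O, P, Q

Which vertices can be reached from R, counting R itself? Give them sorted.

N, O, P, Q, R

Start at R.
Its neighbours: N, O, P, Q.
Nothing further is reachable.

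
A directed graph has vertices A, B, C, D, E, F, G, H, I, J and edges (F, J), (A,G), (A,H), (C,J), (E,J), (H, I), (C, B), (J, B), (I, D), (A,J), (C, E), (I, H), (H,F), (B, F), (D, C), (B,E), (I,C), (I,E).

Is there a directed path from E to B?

Yes

Explore from E.
Distance 1: reach J.
Distance 2: reach B.
Found B.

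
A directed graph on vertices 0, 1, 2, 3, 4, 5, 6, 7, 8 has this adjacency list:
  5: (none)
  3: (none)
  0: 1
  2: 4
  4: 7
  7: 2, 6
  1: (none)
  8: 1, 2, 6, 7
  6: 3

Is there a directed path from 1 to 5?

No

1 has no outgoing edges, so nothing is reachable from it.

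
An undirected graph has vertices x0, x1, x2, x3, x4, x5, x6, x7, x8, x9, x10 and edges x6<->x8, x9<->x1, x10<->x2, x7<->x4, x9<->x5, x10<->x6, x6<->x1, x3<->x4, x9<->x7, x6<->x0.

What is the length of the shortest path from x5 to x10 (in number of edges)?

Distance 0: x5.
Distance 1: x9.
Distance 2: x1, x7.
Distance 3: x4, x6.
Distance 4: x0, x3, x8, x10 — contains x10.

4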